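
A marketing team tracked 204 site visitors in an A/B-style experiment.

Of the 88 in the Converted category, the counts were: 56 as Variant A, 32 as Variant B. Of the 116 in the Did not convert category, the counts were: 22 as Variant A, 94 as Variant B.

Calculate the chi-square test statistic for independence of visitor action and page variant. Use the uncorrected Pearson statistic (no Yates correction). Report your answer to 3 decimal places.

42.282

Row totals: 88, 116. Column totals: 78, 126. Grand total N = 204.
Expected counts (row total × column total / N):
  Converted, Variant A: 88×78/204 = 33.6471
  Converted, Variant B: 88×126/204 = 54.3529
  Did not convert, Variant A: 116×78/204 = 44.3529
  Did not convert, Variant B: 116×126/204 = 71.6471
Contributions (O − E)²/E:
  (56 − 33.6471)²/33.6471 = 14.8498
  (32 − 54.3529)²/54.3529 = 9.1927
  (22 − 44.3529)²/44.3529 = 11.2654
  (94 − 71.6471)²/71.6471 = 6.9738
χ² = 14.8498 + 9.1927 + 11.2654 + 6.9738 = 42.282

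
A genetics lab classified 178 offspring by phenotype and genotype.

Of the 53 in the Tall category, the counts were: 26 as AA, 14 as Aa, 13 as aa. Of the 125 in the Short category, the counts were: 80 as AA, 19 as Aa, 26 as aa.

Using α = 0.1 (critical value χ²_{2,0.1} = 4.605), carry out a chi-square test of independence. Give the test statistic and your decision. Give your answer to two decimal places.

Row totals: 53, 125. Column totals: 106, 33, 39. Grand total N = 178.
Expected counts (row total × column total / N):
  Tall, AA: 53×106/178 = 31.562
  Tall, Aa: 53×33/178 = 9.826
  Tall, aa: 53×39/178 = 11.612
  Short, AA: 125×106/178 = 74.438
  Short, Aa: 125×33/178 = 23.174
  Short, aa: 125×39/178 = 27.388
Contributions (O − E)²/E:
  (26 − 31.562)²/31.562 = 0.9802
  (14 − 9.826)²/9.826 = 1.7731
  (13 − 11.612)²/11.612 = 0.1659
  (80 − 74.438)²/74.438 = 0.4156
  (19 − 23.174)²/23.174 = 0.7518
  (26 − 27.388)²/27.388 = 0.0703
χ² = 0.9802 + 1.7731 + 0.1659 + 0.4156 + 0.7518 + 0.0703 = 4.16
df = (2−1)(3−1) = 2. Since 4.16 < 4.605, fail to reject the null hypothesis of independence at α = 0.1.

4.16; fail to reject H₀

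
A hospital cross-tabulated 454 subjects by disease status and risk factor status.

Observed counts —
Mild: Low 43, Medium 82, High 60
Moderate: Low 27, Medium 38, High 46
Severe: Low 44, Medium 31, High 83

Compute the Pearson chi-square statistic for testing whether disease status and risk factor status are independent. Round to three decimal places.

Row totals: 185, 111, 158. Column totals: 114, 151, 189. Grand total N = 454.
Expected counts (row total × column total / N):
  Mild, Low: 185×114/454 = 46.4537
  Mild, Medium: 185×151/454 = 61.5308
  Mild, High: 185×189/454 = 77.0154
  Moderate, Low: 111×114/454 = 27.8722
  Moderate, Medium: 111×151/454 = 36.9185
  Moderate, High: 111×189/454 = 46.2093
  Severe, Low: 158×114/454 = 39.6740
  Severe, Medium: 158×151/454 = 52.5507
  Severe, High: 158×189/454 = 65.7753
Contributions (O − E)²/E:
  (43 − 46.4537)²/46.4537 = 0.2568
  (82 − 61.5308)²/61.5308 = 6.8094
  (60 − 77.0154)²/77.0154 = 3.7593
  (27 − 27.8722)²/27.8722 = 0.0273
  (38 − 36.9185)²/36.9185 = 0.0317
  (46 − 46.2093)²/46.2093 = 0.0009
  (44 − 39.6740)²/39.6740 = 0.4717
  (31 − 52.5507)²/52.5507 = 8.8378
  (83 − 65.7753)²/65.7753 = 4.5107
χ² = 0.2568 + 6.8094 + 3.7593 + 0.0273 + 0.0317 + 0.0009 + 0.4717 + 8.8378 + 4.5107 = 24.706

24.706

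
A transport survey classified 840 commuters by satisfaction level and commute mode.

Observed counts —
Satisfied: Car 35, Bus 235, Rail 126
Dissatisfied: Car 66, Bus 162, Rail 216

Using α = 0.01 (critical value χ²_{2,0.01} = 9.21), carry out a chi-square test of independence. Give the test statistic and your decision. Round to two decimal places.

Row totals: 396, 444. Column totals: 101, 397, 342. Grand total N = 840.
Expected counts (row total × column total / N):
  Satisfied, Car: 396×101/840 = 47.614
  Satisfied, Bus: 396×397/840 = 187.157
  Satisfied, Rail: 396×342/840 = 161.229
  Dissatisfied, Car: 444×101/840 = 53.386
  Dissatisfied, Bus: 444×397/840 = 209.843
  Dissatisfied, Rail: 444×342/840 = 180.771
Contributions (O − E)²/E:
  (35 − 47.614)²/47.614 = 3.3417
  (235 − 187.157)²/187.157 = 12.2301
  (126 − 161.229)²/161.229 = 7.6976
  (66 − 53.386)²/53.386 = 2.9804
  (162 − 209.843)²/209.843 = 10.9079
  (216 − 180.771)²/180.771 = 6.8655
χ² = 3.3417 + 12.2301 + 7.6976 + 2.9804 + 10.9079 + 6.8655 = 44.02
df = (2−1)(3−1) = 2. Since 44.02 > 9.21, reject the null hypothesis of independence at α = 0.01.

44.02; reject H₀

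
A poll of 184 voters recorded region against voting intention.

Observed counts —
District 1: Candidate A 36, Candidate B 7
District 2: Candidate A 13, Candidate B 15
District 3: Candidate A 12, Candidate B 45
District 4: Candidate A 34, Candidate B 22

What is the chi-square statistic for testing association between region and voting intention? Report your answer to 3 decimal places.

Row totals: 43, 28, 57, 56. Column totals: 95, 89. Grand total N = 184.
Expected counts (row total × column total / N):
  District 1, Candidate A: 43×95/184 = 22.2011
  District 1, Candidate B: 43×89/184 = 20.7989
  District 2, Candidate A: 28×95/184 = 14.4565
  District 2, Candidate B: 28×89/184 = 13.5435
  District 3, Candidate A: 57×95/184 = 29.4293
  District 3, Candidate B: 57×89/184 = 27.5707
  District 4, Candidate A: 56×95/184 = 28.9130
  District 4, Candidate B: 56×89/184 = 27.0870
Contributions (O − E)²/E:
  (36 − 22.2011)²/22.2011 = 8.5766
  (7 − 20.7989)²/20.7989 = 9.1548
  (13 − 14.4565)²/14.4565 = 0.1467
  (15 − 13.5435)²/13.5435 = 0.1566
  (12 − 29.4293)²/29.4293 = 10.3224
  (45 − 27.5707)²/27.5707 = 11.0182
  (34 − 28.9130)²/28.9130 = 0.8950
  (22 − 27.0870)²/27.0870 = 0.9554
χ² = 8.5766 + 9.1548 + 0.1467 + 0.1566 + 10.3224 + 11.0182 + 0.8950 + 0.9554 = 41.226

41.226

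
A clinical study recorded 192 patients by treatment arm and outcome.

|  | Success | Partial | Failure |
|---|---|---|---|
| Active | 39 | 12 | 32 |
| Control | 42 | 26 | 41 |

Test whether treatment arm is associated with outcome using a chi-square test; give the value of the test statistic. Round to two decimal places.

2.91

Row totals: 83, 109. Column totals: 81, 38, 73. Grand total N = 192.
Expected counts (row total × column total / N):
  Active, Success: 83×81/192 = 35.016
  Active, Partial: 83×38/192 = 16.427
  Active, Failure: 83×73/192 = 31.557
  Control, Success: 109×81/192 = 45.984
  Control, Partial: 109×38/192 = 21.573
  Control, Failure: 109×73/192 = 41.443
Contributions (O − E)²/E:
  (39 − 35.016)²/35.016 = 0.4533
  (12 − 16.427)²/16.427 = 1.1931
  (32 − 31.557)²/31.557 = 0.0062
  (42 − 45.984)²/45.984 = 0.3452
  (26 − 21.573)²/21.573 = 0.9085
  (41 − 41.443)²/41.443 = 0.0047
χ² = 0.4533 + 1.1931 + 0.0062 + 0.3452 + 0.9085 + 0.0047 = 2.91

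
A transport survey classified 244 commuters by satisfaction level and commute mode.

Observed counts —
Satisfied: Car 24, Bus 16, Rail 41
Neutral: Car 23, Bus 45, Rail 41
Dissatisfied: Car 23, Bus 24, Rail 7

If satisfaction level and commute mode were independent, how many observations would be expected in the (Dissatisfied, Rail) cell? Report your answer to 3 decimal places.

Row total (Dissatisfied) = 54; column total (Rail) = 89; grand total N = 244.
Expected count = (row total × column total) / N = 54 × 89 / 244 = 19.697.

19.697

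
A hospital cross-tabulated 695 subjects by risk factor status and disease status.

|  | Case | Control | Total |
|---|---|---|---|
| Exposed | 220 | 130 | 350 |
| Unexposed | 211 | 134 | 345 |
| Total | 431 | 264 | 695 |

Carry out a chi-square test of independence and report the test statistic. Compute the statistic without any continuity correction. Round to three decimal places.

0.213

Grand total N = 695.
Expected counts (row total × column total / N):
  Exposed, Case: 350×431/695 = 217.0504
  Exposed, Control: 350×264/695 = 132.9496
  Unexposed, Case: 345×431/695 = 213.9496
  Unexposed, Control: 345×264/695 = 131.0504
Contributions (O − E)²/E:
  (220 − 217.0504)²/217.0504 = 0.0401
  (130 − 132.9496)²/132.9496 = 0.0654
  (211 − 213.9496)²/213.9496 = 0.0407
  (134 − 131.0504)²/131.0504 = 0.0664
χ² = 0.0401 + 0.0654 + 0.0407 + 0.0664 = 0.213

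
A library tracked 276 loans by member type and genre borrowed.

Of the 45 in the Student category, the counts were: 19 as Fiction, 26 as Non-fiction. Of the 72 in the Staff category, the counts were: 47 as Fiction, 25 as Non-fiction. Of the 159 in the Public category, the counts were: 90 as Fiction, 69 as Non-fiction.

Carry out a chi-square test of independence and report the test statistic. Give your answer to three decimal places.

Row totals: 45, 72, 159. Column totals: 156, 120. Grand total N = 276.
Expected counts (row total × column total / N):
  Student, Fiction: 45×156/276 = 25.4348
  Student, Non-fiction: 45×120/276 = 19.5652
  Staff, Fiction: 72×156/276 = 40.6957
  Staff, Non-fiction: 72×120/276 = 31.3043
  Public, Fiction: 159×156/276 = 89.8696
  Public, Non-fiction: 159×120/276 = 69.1304
Contributions (O − E)²/E:
  (19 − 25.4348)²/25.4348 = 1.6280
  (26 − 19.5652)²/19.5652 = 2.1163
  (47 − 40.6957)²/40.6957 = 0.9766
  (25 − 31.3043)²/31.3043 = 1.2696
  (90 − 89.8696)²/89.8696 = 0.0002
  (69 − 69.1304)²/69.1304 = 0.0002
χ² = 1.6280 + 2.1163 + 0.9766 + 1.2696 + 0.0002 + 0.0002 = 5.991

5.991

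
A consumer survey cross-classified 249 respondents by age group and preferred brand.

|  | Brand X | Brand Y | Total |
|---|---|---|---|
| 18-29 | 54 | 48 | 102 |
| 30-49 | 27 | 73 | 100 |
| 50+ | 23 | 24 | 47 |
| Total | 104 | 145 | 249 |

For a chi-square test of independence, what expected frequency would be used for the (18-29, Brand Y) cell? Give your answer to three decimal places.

Row total (18-29) = 102; column total (Brand Y) = 145; grand total N = 249.
Expected count = (row total × column total) / N = 102 × 145 / 249 = 59.398.

59.398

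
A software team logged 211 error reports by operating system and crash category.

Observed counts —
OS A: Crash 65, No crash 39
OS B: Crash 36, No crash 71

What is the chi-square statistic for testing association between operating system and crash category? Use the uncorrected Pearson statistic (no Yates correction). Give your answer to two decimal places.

17.60

Row totals: 104, 107. Column totals: 101, 110. Grand total N = 211.
Expected counts (row total × column total / N):
  OS A, Crash: 104×101/211 = 49.782
  OS A, No crash: 104×110/211 = 54.218
  OS B, Crash: 107×101/211 = 51.218
  OS B, No crash: 107×110/211 = 55.782
Contributions (O − E)²/E:
  (65 − 49.782)²/49.782 = 4.6520
  (39 − 54.218)²/54.218 = 4.2714
  (36 − 51.218)²/51.218 = 4.5216
  (71 − 55.782)²/55.782 = 4.1517
χ² = 4.6520 + 4.2714 + 4.5216 + 4.1517 = 17.60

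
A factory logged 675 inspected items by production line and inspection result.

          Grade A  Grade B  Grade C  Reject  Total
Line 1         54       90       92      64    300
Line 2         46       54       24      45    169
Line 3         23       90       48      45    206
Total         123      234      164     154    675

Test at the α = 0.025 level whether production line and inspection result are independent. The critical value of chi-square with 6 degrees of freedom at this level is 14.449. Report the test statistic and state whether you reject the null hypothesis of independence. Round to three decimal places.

33.860; reject H₀

Grand total N = 675.
Expected counts (row total × column total / N):
  Line 1, Grade A: 300×123/675 = 54.6667
  Line 1, Grade B: 300×234/675 = 104.0000
  Line 1, Grade C: 300×164/675 = 72.8889
  Line 1, Reject: 300×154/675 = 68.4444
  Line 2, Grade A: 169×123/675 = 30.7956
  Line 2, Grade B: 169×234/675 = 58.5867
  Line 2, Grade C: 169×164/675 = 41.0607
  Line 2, Reject: 169×154/675 = 38.5570
  Line 3, Grade A: 206×123/675 = 37.5378
  Line 3, Grade B: 206×234/675 = 71.4133
  Line 3, Grade C: 206×164/675 = 50.0504
  Line 3, Reject: 206×154/675 = 46.9985
Contributions (O − E)²/E:
  (54 − 54.6667)²/54.6667 = 0.0081
  (90 − 104.0000)²/104.0000 = 1.8846
  (92 − 72.8889)²/72.8889 = 5.0108
  (64 − 68.4444)²/68.4444 = 0.2886
  (46 − 30.7956)²/30.7956 = 7.5067
  (54 − 58.5867)²/58.5867 = 0.3591
  (24 − 41.0607)²/41.0607 = 7.0887
  (45 − 38.5570)²/38.5570 = 1.0766
  (23 − 37.5378)²/37.5378 = 5.6303
  (90 − 71.4133)²/71.4133 = 4.8376
  (48 − 50.0504)²/50.0504 = 0.0840
  (45 − 46.9985)²/46.9985 = 0.0850
χ² = 0.0081 + 1.8846 + 5.0108 + 0.2886 + 7.5067 + 0.3591 + 7.0887 + 1.0766 + 5.6303 + 4.8376 + 0.0840 + 0.0850 = 33.860
df = (3−1)(4−1) = 6. Since 33.860 > 14.449, reject the null hypothesis of independence at α = 0.025.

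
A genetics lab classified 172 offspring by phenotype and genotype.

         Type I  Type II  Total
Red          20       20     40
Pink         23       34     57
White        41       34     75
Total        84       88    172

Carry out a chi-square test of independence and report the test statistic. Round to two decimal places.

2.68

Grand total N = 172.
Expected counts (row total × column total / N):
  Red, Type I: 40×84/172 = 19.535
  Red, Type II: 40×88/172 = 20.465
  Pink, Type I: 57×84/172 = 27.837
  Pink, Type II: 57×88/172 = 29.163
  White, Type I: 75×84/172 = 36.628
  White, Type II: 75×88/172 = 38.372
Contributions (O − E)²/E:
  (20 − 19.535)²/19.535 = 0.0111
  (20 − 20.465)²/20.465 = 0.0106
  (23 − 27.837)²/27.837 = 0.8405
  (34 − 29.163)²/29.163 = 0.8023
  (41 − 36.628)²/36.628 = 0.5219
  (34 − 38.372)²/38.372 = 0.4981
χ² = 0.0111 + 0.0106 + 0.8405 + 0.8023 + 0.5219 + 0.4981 = 2.68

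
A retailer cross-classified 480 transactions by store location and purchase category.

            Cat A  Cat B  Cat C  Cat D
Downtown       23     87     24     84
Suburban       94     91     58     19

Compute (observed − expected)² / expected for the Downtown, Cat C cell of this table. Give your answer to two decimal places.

4.71

Row total (Downtown) = 218; column total (Cat C) = 82; N = 480.
Expected count E = 218 × 82 / 480 = 37.242.
Contribution = (O − E)²/E = (24 − 37.242)² / 37.242 = 4.71.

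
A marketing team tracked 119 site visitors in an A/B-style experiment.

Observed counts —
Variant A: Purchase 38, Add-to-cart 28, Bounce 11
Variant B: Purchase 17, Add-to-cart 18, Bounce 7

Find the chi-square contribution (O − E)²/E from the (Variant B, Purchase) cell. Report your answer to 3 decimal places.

Row total (Variant B) = 42; column total (Purchase) = 55; N = 119.
Expected count E = 42 × 55 / 119 = 19.4118.
Contribution = (O − E)²/E = (17 − 19.4118)² / 19.4118 = 0.300.

0.300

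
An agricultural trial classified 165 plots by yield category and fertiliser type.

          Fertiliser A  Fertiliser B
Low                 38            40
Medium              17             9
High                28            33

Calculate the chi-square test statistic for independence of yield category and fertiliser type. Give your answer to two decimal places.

Row totals: 78, 26, 61. Column totals: 83, 82. Grand total N = 165.
Expected counts (row total × column total / N):
  Low, Fertiliser A: 78×83/165 = 39.236
  Low, Fertiliser B: 78×82/165 = 38.764
  Medium, Fertiliser A: 26×83/165 = 13.079
  Medium, Fertiliser B: 26×82/165 = 12.921
  High, Fertiliser A: 61×83/165 = 30.685
  High, Fertiliser B: 61×82/165 = 30.315
Contributions (O − E)²/E:
  (38 − 39.236)²/39.236 = 0.0389
  (40 − 38.764)²/38.764 = 0.0394
  (17 − 13.079)²/13.079 = 1.1755
  (9 − 12.921)²/12.921 = 1.1899
  (28 − 30.685)²/30.685 = 0.2349
  (33 − 30.315)²/30.315 = 0.2378
χ² = 0.0389 + 0.0394 + 1.1755 + 1.1899 + 0.2349 + 0.2378 = 2.92

2.92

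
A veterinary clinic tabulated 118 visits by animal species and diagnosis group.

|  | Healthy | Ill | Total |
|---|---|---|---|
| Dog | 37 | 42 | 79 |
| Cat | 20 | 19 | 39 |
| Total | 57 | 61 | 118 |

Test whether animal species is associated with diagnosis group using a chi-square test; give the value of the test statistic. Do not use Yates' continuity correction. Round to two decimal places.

0.21

Grand total N = 118.
Expected counts (row total × column total / N):
  Dog, Healthy: 79×57/118 = 38.161
  Dog, Ill: 79×61/118 = 40.839
  Cat, Healthy: 39×57/118 = 18.839
  Cat, Ill: 39×61/118 = 20.161
Contributions (O − E)²/E:
  (37 − 38.161)²/38.161 = 0.0353
  (42 − 40.839)²/40.839 = 0.0330
  (20 − 18.839)²/18.839 = 0.0715
  (19 − 20.161)²/20.161 = 0.0669
χ² = 0.0353 + 0.0330 + 0.0715 + 0.0669 = 0.21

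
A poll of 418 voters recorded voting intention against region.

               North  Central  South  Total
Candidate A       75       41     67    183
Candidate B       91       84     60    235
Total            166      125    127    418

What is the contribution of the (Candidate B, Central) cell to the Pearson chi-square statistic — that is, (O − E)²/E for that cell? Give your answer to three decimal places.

Row total (Candidate B) = 235; column total (Central) = 125; N = 418.
Expected count E = 235 × 125 / 418 = 70.27512.
Contribution = (O − E)²/E = (84 − 70.27512)² / 70.27512 = 2.680.

2.680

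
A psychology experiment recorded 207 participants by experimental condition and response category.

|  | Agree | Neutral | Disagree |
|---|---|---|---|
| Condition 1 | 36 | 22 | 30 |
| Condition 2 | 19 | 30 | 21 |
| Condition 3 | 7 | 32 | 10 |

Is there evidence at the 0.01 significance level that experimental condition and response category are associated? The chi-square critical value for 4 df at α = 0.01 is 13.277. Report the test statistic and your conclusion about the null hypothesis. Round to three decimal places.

Row totals: 88, 70, 49. Column totals: 62, 84, 61. Grand total N = 207.
Expected counts (row total × column total / N):
  Condition 1, Agree: 88×62/207 = 26.35749
  Condition 1, Neutral: 88×84/207 = 35.71014
  Condition 1, Disagree: 88×61/207 = 25.93237
  Condition 2, Agree: 70×62/207 = 20.96618
  Condition 2, Neutral: 70×84/207 = 28.40580
  Condition 2, Disagree: 70×61/207 = 20.62802
  Condition 3, Agree: 49×62/207 = 14.67633
  Condition 3, Neutral: 49×84/207 = 19.88406
  Condition 3, Disagree: 49×61/207 = 14.43961
Contributions (O − E)²/E:
  (36 − 26.35749)²/26.35749 = 3.5276
  (22 − 35.71014)²/35.71014 = 5.2637
  (30 − 25.93237)²/25.93237 = 0.6380
  (19 − 20.96618)²/20.96618 = 0.1844
  (30 − 28.40580)²/28.40580 = 0.0895
  (21 − 20.62802)²/20.62802 = 0.0067
  (7 − 14.67633)²/14.67633 = 4.0150
  (32 − 19.88406)²/19.88406 = 7.3826
  (10 − 14.43961)²/14.43961 = 1.3650
χ² = 3.5276 + 5.2637 + 0.6380 + 0.1844 + 0.0895 + 0.0067 + 4.0150 + 7.3826 + 1.3650 = 22.473
df = (3−1)(3−1) = 4. Since 22.473 > 13.277, reject the null hypothesis of independence at α = 0.01.

22.473; reject H₀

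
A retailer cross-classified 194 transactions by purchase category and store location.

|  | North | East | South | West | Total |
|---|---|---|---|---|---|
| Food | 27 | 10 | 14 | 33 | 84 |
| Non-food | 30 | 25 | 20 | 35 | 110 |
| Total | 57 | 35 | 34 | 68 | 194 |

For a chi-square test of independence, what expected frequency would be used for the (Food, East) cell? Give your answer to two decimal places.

15.15

Row total (Food) = 84; column total (East) = 35; grand total N = 194.
Expected count = (row total × column total) / N = 84 × 35 / 194 = 15.15.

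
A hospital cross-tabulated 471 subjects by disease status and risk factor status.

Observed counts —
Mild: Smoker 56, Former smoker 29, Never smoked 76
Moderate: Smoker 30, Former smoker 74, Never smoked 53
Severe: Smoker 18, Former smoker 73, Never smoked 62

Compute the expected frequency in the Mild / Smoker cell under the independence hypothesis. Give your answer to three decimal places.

Row total (Mild) = 161; column total (Smoker) = 104; grand total N = 471.
Expected count = (row total × column total) / N = 161 × 104 / 471 = 35.550.

35.550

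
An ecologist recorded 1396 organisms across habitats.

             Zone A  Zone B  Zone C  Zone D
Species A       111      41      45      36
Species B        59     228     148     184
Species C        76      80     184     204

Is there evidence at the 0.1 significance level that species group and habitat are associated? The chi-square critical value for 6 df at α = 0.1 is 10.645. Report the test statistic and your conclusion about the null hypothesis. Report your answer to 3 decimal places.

Row totals: 233, 619, 544. Column totals: 246, 349, 377, 424. Grand total N = 1396.
Expected counts (row total × column total / N):
  Species A, Zone A: 233×246/1396 = 41.05874
  Species A, Zone B: 233×349/1396 = 58.25000
  Species A, Zone C: 233×377/1396 = 62.92335
  Species A, Zone D: 233×424/1396 = 70.76791
  Species B, Zone A: 619×246/1396 = 109.07880
  Species B, Zone B: 619×349/1396 = 154.75000
  Species B, Zone C: 619×377/1396 = 167.16547
  Species B, Zone D: 619×424/1396 = 188.00573
  Species C, Zone A: 544×246/1396 = 95.86246
  Species C, Zone B: 544×349/1396 = 136.00000
  Species C, Zone C: 544×377/1396 = 146.91117
  Species C, Zone D: 544×424/1396 = 165.22636
Contributions (O − E)²/E:
  (111 − 41.05874)²/41.05874 = 119.1410
  (41 − 58.25000)²/58.25000 = 5.1084
  (45 − 62.92335)²/62.92335 = 5.1054
  (36 − 70.76791)²/70.76791 = 17.0813
  (59 − 109.07880)²/109.07880 = 22.9915
  (228 − 154.75000)²/154.75000 = 34.6725
  (148 − 167.16547)²/167.16547 = 2.1973
  (184 − 188.00573)²/188.00573 = 0.0853
  (76 − 95.86246)²/95.86246 = 4.1155
  (80 − 136.00000)²/136.00000 = 23.0588
  (184 − 146.91117)²/146.91117 = 9.3634
  (204 − 165.22636)²/165.22636 = 9.0990
χ² = 119.1410 + 5.1084 + 5.1054 + 17.0813 + 22.9915 + 34.6725 + 2.1973 + 0.0853 + 4.1155 + 23.0588 + 9.3634 + 9.0990 = 252.019
df = (3−1)(4−1) = 6. Since 252.019 > 10.645, reject the null hypothesis of independence at α = 0.1.

252.019; reject H₀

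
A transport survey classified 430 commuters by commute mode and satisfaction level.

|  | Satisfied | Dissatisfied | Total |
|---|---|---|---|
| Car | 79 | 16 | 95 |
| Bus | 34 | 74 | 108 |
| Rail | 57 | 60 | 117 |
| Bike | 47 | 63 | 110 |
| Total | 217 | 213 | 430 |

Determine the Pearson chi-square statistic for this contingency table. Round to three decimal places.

58.966

Grand total N = 430.
Expected counts (row total × column total / N):
  Car, Satisfied: 95×217/430 = 47.9419
  Car, Dissatisfied: 95×213/430 = 47.0581
  Bus, Satisfied: 108×217/430 = 54.5023
  Bus, Dissatisfied: 108×213/430 = 53.4977
  Rail, Satisfied: 117×217/430 = 59.0442
  Rail, Dissatisfied: 117×213/430 = 57.9558
  Bike, Satisfied: 110×217/430 = 55.5116
  Bike, Dissatisfied: 110×213/430 = 54.4884
Contributions (O − E)²/E:
  (79 − 47.9419)²/47.9419 = 20.1203
  (16 − 47.0581)²/47.0581 = 20.4982
  (34 − 54.5023)²/54.5023 = 7.7124
  (74 − 53.4977)²/53.4977 = 7.8572
  (57 − 59.0442)²/59.0442 = 0.0708
  (60 − 57.9558)²/57.9558 = 0.0721
  (47 − 55.5116)²/55.5116 = 1.3051
  (63 − 54.4884)²/54.4884 = 1.3296
χ² = 20.1203 + 20.4982 + 7.7124 + 7.8572 + 0.0708 + 0.0721 + 1.3051 + 1.3296 = 58.966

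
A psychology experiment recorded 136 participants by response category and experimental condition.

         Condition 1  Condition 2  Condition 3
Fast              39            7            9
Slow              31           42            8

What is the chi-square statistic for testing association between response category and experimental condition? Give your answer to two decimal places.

Row totals: 55, 81. Column totals: 70, 49, 17. Grand total N = 136.
Expected counts (row total × column total / N):
  Fast, Condition 1: 55×70/136 = 28.309
  Fast, Condition 2: 55×49/136 = 19.816
  Fast, Condition 3: 55×17/136 = 6.875
  Slow, Condition 1: 81×70/136 = 41.691
  Slow, Condition 2: 81×49/136 = 29.184
  Slow, Condition 3: 81×17/136 = 10.125
Contributions (O − E)²/E:
  (39 − 28.309)²/28.309 = 4.0375
  (7 − 19.816)²/19.816 = 8.2887
  (9 − 6.875)²/6.875 = 0.6568
  (31 − 41.691)²/41.691 = 2.7415
  (42 − 29.184)²/29.184 = 5.6281
  (8 − 10.125)²/10.125 = 0.4460
χ² = 4.0375 + 8.2887 + 0.6568 + 2.7415 + 5.6281 + 0.4460 = 21.80

21.80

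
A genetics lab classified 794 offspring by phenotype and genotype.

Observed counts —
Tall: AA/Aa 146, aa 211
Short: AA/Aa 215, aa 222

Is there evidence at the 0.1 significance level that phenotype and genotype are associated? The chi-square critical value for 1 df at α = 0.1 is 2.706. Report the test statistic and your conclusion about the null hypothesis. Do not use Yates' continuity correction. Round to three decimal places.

Row totals: 357, 437. Column totals: 361, 433. Grand total N = 794.
Expected counts (row total × column total / N):
  Tall, AA/Aa: 357×361/794 = 162.3136
  Tall, aa: 357×433/794 = 194.6864
  Short, AA/Aa: 437×361/794 = 198.6864
  Short, aa: 437×433/794 = 238.3136
Contributions (O − E)²/E:
  (146 − 162.3136)²/162.3136 = 1.6396
  (211 − 194.6864)²/194.6864 = 1.3670
  (215 − 198.6864)²/198.6864 = 1.3395
  (222 − 238.3136)²/238.3136 = 1.1167
χ² = 1.6396 + 1.3670 + 1.3395 + 1.1167 = 5.463
df = (2−1)(2−1) = 1. Since 5.463 > 2.706, reject the null hypothesis of independence at α = 0.1.

5.463; reject H₀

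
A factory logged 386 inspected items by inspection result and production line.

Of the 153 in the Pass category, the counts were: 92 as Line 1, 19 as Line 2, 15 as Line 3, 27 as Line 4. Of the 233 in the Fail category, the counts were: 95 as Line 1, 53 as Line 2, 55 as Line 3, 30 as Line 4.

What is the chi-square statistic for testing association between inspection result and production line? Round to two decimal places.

23.55

Row totals: 153, 233. Column totals: 187, 72, 70, 57. Grand total N = 386.
Expected counts (row total × column total / N):
  Pass, Line 1: 153×187/386 = 74.122
  Pass, Line 2: 153×72/386 = 28.539
  Pass, Line 3: 153×70/386 = 27.746
  Pass, Line 4: 153×57/386 = 22.593
  Fail, Line 1: 233×187/386 = 112.878
  Fail, Line 2: 233×72/386 = 43.461
  Fail, Line 3: 233×70/386 = 42.254
  Fail, Line 4: 233×57/386 = 34.407
Contributions (O − E)²/E:
  (92 − 74.122)²/74.122 = 4.3121
  (19 − 28.539)²/28.539 = 3.1884
  (15 − 27.746)²/27.746 = 5.8553
  (27 − 22.593)²/22.593 = 0.8596
  (95 − 112.878)²/112.878 = 2.8316
  (53 − 43.461)²/43.461 = 2.0937
  (55 − 42.254)²/42.254 = 3.8449
  (30 − 34.407)²/34.407 = 0.5645
χ² = 4.3121 + 3.1884 + 5.8553 + 0.8596 + 2.8316 + 2.0937 + 3.8449 + 0.5645 = 23.55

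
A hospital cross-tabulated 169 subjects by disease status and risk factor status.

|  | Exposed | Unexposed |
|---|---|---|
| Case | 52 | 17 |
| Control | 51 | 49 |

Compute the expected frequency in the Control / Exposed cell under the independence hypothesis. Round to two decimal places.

60.95

Row total (Control) = 100; column total (Exposed) = 103; grand total N = 169.
Expected count = (row total × column total) / N = 100 × 103 / 169 = 60.95.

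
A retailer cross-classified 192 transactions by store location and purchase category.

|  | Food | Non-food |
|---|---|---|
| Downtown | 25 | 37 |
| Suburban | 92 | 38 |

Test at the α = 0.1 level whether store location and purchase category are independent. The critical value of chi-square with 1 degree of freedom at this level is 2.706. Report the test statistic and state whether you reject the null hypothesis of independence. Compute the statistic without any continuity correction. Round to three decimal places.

Row totals: 62, 130. Column totals: 117, 75. Grand total N = 192.
Expected counts (row total × column total / N):
  Downtown, Food: 62×117/192 = 37.7812
  Downtown, Non-food: 62×75/192 = 24.2188
  Suburban, Food: 130×117/192 = 79.2188
  Suburban, Non-food: 130×75/192 = 50.7812
Contributions (O − E)²/E:
  (25 − 37.7812)²/37.7812 = 4.3238
  (37 − 24.2188)²/24.2188 = 6.7451
  (92 − 79.2188)²/79.2188 = 2.0621
  (38 − 50.7812)²/50.7812 = 3.2169
χ² = 4.3238 + 6.7451 + 2.0621 + 3.2169 = 16.348
df = (2−1)(2−1) = 1. Since 16.348 > 2.706, reject the null hypothesis of independence at α = 0.1.

16.348; reject H₀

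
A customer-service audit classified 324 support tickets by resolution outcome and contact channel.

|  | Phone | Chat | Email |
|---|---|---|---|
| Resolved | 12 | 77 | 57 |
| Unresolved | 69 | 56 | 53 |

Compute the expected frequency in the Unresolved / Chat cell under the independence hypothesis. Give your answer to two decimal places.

Row total (Unresolved) = 178; column total (Chat) = 133; grand total N = 324.
Expected count = (row total × column total) / N = 178 × 133 / 324 = 73.07.

73.07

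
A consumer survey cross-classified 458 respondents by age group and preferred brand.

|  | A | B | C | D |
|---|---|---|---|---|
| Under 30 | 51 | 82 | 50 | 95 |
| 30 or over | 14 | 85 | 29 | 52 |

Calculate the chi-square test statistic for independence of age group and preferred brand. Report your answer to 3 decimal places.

Row totals: 278, 180. Column totals: 65, 167, 79, 147. Grand total N = 458.
Expected counts (row total × column total / N):
  Under 30, A: 278×65/458 = 39.4541
  Under 30, B: 278×167/458 = 101.3668
  Under 30, C: 278×79/458 = 47.9520
  Under 30, D: 278×147/458 = 89.2271
  30 or over, A: 180×65/458 = 25.5459
  30 or over, B: 180×167/458 = 65.6332
  30 or over, C: 180×79/458 = 31.0480
  30 or over, D: 180×147/458 = 57.7729
Contributions (O − E)²/E:
  (51 − 39.4541)²/39.4541 = 3.3788
  (82 − 101.3668)²/101.3668 = 3.7002
  (50 − 47.9520)²/47.9520 = 0.0875
  (95 − 89.2271)²/89.2271 = 0.3735
  (14 − 25.5459)²/25.5459 = 5.2184
  (85 − 65.6332)²/65.6332 = 5.7147
  (29 − 31.0480)²/31.0480 = 0.1351
  (52 − 57.7729)²/57.7729 = 0.5769
χ² = 3.3788 + 3.7002 + 0.0875 + 0.3735 + 5.2184 + 5.7147 + 0.1351 + 0.5769 = 19.185

19.185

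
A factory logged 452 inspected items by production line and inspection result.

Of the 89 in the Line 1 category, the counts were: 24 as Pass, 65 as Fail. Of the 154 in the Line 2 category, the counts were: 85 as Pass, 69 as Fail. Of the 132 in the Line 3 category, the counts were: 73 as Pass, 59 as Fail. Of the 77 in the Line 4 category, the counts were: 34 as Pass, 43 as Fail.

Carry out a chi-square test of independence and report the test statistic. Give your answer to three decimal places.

Row totals: 89, 154, 132, 77. Column totals: 216, 236. Grand total N = 452.
Expected counts (row total × column total / N):
  Line 1, Pass: 89×216/452 = 42.5310
  Line 1, Fail: 89×236/452 = 46.4690
  Line 2, Pass: 154×216/452 = 73.5929
  Line 2, Fail: 154×236/452 = 80.4071
  Line 3, Pass: 132×216/452 = 63.0796
  Line 3, Fail: 132×236/452 = 68.9204
  Line 4, Pass: 77×216/452 = 36.7965
  Line 4, Fail: 77×236/452 = 40.2035
Contributions (O − E)²/E:
  (24 − 42.5310)²/42.5310 = 8.0741
  (65 − 46.4690)²/46.4690 = 7.3898
  (85 − 73.5929)²/73.5929 = 1.7681
  (69 − 80.4071)²/80.4071 = 1.6183
  (73 − 63.0796)²/63.0796 = 1.5602
  (59 − 68.9204)²/68.9204 = 1.4279
  (34 − 36.7965)²/36.7965 = 0.2125
  (43 − 40.2035)²/40.2035 = 0.1945
χ² = 8.0741 + 7.3898 + 1.7681 + 1.6183 + 1.5602 + 1.4279 + 0.2125 + 0.1945 = 22.245

22.245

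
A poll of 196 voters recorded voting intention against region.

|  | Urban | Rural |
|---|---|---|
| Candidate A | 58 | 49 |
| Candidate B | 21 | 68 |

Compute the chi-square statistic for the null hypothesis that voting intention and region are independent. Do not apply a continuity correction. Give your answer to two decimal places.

Row totals: 107, 89. Column totals: 79, 117. Grand total N = 196.
Expected counts (row total × column total / N):
  Candidate A, Urban: 107×79/196 = 43.128
  Candidate A, Rural: 107×117/196 = 63.872
  Candidate B, Urban: 89×79/196 = 35.872
  Candidate B, Rural: 89×117/196 = 53.128
Contributions (O − E)²/E:
  (58 − 43.128)²/43.128 = 5.1284
  (49 − 63.872)²/63.872 = 3.4628
  (21 − 35.872)²/35.872 = 6.1657
  (68 − 53.128)²/53.128 = 4.1631
χ² = 5.1284 + 3.4628 + 6.1657 + 4.1631 = 18.92

18.92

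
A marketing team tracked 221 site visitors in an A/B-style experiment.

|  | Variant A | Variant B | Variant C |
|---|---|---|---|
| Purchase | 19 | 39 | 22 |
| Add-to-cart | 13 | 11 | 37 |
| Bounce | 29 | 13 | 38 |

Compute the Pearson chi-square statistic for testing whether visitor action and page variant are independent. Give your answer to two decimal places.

30.58

Row totals: 80, 61, 80. Column totals: 61, 63, 97. Grand total N = 221.
Expected counts (row total × column total / N):
  Purchase, Variant A: 80×61/221 = 22.081
  Purchase, Variant B: 80×63/221 = 22.805
  Purchase, Variant C: 80×97/221 = 35.113
  Add-to-cart, Variant A: 61×61/221 = 16.837
  Add-to-cart, Variant B: 61×63/221 = 17.389
  Add-to-cart, Variant C: 61×97/221 = 26.774
  Bounce, Variant A: 80×61/221 = 22.081
  Bounce, Variant B: 80×63/221 = 22.805
  Bounce, Variant C: 80×97/221 = 35.113
Contributions (O − E)²/E:
  (19 − 22.081)²/22.081 = 0.4299
  (39 − 22.805)²/22.805 = 11.5009
  (22 − 35.113)²/35.113 = 4.8971
  (13 − 16.837)²/16.837 = 0.8744
  (11 − 17.389)²/17.389 = 2.3474
  (37 − 26.774)²/26.774 = 3.9057
  (29 − 22.081)²/22.081 = 2.1680
  (13 − 22.805)²/22.805 = 4.2157
  (38 − 35.113)²/35.113 = 0.2374
χ² = 0.4299 + 11.5009 + 4.8971 + 0.8744 + 2.3474 + 3.9057 + 2.1680 + 4.2157 + 0.2374 = 30.58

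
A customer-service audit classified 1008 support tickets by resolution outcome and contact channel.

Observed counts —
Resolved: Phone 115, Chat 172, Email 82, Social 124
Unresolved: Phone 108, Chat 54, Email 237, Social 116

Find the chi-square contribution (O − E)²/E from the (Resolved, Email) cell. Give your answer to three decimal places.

35.116

Row total (Resolved) = 493; column total (Email) = 319; N = 1008.
Expected count E = 493 × 319 / 1008 = 156.0188.
Contribution = (O − E)²/E = (82 − 156.0188)² / 156.0188 = 35.116.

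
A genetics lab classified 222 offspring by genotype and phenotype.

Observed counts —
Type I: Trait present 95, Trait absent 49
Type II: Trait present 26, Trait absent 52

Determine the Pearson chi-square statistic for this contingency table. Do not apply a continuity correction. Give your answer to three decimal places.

21.736

Row totals: 144, 78. Column totals: 121, 101. Grand total N = 222.
Expected counts (row total × column total / N):
  Type I, Trait present: 144×121/222 = 78.48649
  Type I, Trait absent: 144×101/222 = 65.51351
  Type II, Trait present: 78×121/222 = 42.51351
  Type II, Trait absent: 78×101/222 = 35.48649
Contributions (O − E)²/E:
  (95 − 78.48649)²/78.48649 = 3.4744
  (49 − 65.51351)²/65.51351 = 4.1624
  (26 − 42.51351)²/42.51351 = 6.4143
  (52 − 35.48649)²/35.48649 = 7.6845
χ² = 3.4744 + 4.1624 + 6.4143 + 7.6845 = 21.736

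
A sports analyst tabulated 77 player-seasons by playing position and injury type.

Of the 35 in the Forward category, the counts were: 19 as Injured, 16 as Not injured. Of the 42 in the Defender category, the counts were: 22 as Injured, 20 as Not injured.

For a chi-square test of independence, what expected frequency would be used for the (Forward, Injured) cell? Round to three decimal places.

Row total (Forward) = 35; column total (Injured) = 41; grand total N = 77.
Expected count = (row total × column total) / N = 35 × 41 / 77 = 18.636.

18.636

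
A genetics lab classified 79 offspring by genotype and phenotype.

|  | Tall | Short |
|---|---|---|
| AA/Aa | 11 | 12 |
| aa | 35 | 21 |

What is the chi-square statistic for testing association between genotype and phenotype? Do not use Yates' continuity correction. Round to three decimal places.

1.443

Row totals: 23, 56. Column totals: 46, 33. Grand total N = 79.
Expected counts (row total × column total / N):
  AA/Aa, Tall: 23×46/79 = 13.3924
  AA/Aa, Short: 23×33/79 = 9.6076
  aa, Tall: 56×46/79 = 32.6076
  aa, Short: 56×33/79 = 23.3924
Contributions (O − E)²/E:
  (11 − 13.3924)²/13.3924 = 0.4274
  (12 − 9.6076)²/9.6076 = 0.5957
  (35 − 32.6076)²/32.6076 = 0.1755
  (21 − 23.3924)²/23.3924 = 0.2447
χ² = 0.4274 + 0.5957 + 0.1755 + 0.2447 = 1.443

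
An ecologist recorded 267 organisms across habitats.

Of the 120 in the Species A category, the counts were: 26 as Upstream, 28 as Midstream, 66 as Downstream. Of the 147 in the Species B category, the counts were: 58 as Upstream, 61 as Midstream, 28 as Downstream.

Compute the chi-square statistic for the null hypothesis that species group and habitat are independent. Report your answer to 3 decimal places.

37.441

Row totals: 120, 147. Column totals: 84, 89, 94. Grand total N = 267.
Expected counts (row total × column total / N):
  Species A, Upstream: 120×84/267 = 37.7528
  Species A, Midstream: 120×89/267 = 40.0000
  Species A, Downstream: 120×94/267 = 42.2472
  Species B, Upstream: 147×84/267 = 46.2472
  Species B, Midstream: 147×89/267 = 49.0000
  Species B, Downstream: 147×94/267 = 51.7528
Contributions (O − E)²/E:
  (26 − 37.7528)²/37.7528 = 3.6588
  (28 − 40.0000)²/40.0000 = 3.6000
  (66 − 42.2472)²/42.2472 = 13.3546
  (58 − 46.2472)²/46.2472 = 2.9867
  (61 − 49.0000)²/49.0000 = 2.9388
  (28 − 51.7528)²/51.7528 = 10.9017
χ² = 3.6588 + 3.6000 + 13.3546 + 2.9867 + 2.9388 + 10.9017 = 37.441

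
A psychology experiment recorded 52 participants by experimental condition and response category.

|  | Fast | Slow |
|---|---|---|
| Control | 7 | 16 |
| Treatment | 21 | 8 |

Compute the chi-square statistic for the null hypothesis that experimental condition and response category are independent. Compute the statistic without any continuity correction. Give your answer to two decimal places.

Row totals: 23, 29. Column totals: 28, 24. Grand total N = 52.
Expected counts (row total × column total / N):
  Control, Fast: 23×28/52 = 12.385
  Control, Slow: 23×24/52 = 10.615
  Treatment, Fast: 29×28/52 = 15.615
  Treatment, Slow: 29×24/52 = 13.385
Contributions (O − E)²/E:
  (7 − 12.385)²/12.385 = 2.3414
  (16 − 10.615)²/10.615 = 2.7318
  (21 − 15.615)²/15.615 = 1.8571
  (8 − 13.385)²/13.385 = 2.1665
χ² = 2.3414 + 2.7318 + 1.8571 + 2.1665 = 9.10

9.10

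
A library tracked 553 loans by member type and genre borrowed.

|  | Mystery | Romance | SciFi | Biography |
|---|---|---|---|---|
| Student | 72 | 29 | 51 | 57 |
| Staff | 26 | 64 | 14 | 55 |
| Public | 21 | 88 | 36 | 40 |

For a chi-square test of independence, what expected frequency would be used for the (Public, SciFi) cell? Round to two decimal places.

Row total (Public) = 185; column total (SciFi) = 101; grand total N = 553.
Expected count = (row total × column total) / N = 185 × 101 / 553 = 33.79.

33.79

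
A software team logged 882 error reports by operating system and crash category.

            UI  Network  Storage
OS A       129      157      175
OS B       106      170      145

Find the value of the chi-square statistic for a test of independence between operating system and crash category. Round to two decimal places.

3.77

Row totals: 461, 421. Column totals: 235, 327, 320. Grand total N = 882.
Expected counts (row total × column total / N):
  OS A, UI: 461×235/882 = 122.829
  OS A, Network: 461×327/882 = 170.915
  OS A, Storage: 461×320/882 = 167.256
  OS B, UI: 421×235/882 = 112.171
  OS B, Network: 421×327/882 = 156.085
  OS B, Storage: 421×320/882 = 152.744
Contributions (O − E)²/E:
  (129 − 122.829)²/122.829 = 0.3100
  (157 − 170.915)²/170.915 = 1.1329
  (175 − 167.256)²/167.256 = 0.3585
  (106 − 112.171)²/112.171 = 0.3395
  (170 − 156.085)²/156.085 = 1.2405
  (145 − 152.744)²/152.744 = 0.3926
χ² = 0.3100 + 1.1329 + 0.3585 + 0.3395 + 1.2405 + 0.3926 = 3.77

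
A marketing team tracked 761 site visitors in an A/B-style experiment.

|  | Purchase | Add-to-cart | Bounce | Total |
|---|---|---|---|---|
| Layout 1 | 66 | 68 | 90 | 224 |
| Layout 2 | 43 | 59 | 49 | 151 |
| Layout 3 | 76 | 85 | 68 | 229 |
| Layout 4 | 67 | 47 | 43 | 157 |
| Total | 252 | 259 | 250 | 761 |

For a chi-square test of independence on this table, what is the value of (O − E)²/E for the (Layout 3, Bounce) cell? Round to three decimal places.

Row total (Layout 3) = 229; column total (Bounce) = 250; N = 761.
Expected count E = 229 × 250 / 761 = 75.2300.
Contribution = (O − E)²/E = (68 − 75.2300)² / 75.2300 = 0.695.

0.695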